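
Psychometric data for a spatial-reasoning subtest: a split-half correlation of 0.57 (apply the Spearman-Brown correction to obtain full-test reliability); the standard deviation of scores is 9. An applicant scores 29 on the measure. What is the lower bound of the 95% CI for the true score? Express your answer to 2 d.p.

19.77

Full-length reliability (Spearman-Brown) = 2(0.57)/(1+0.57) ≈ 0.72611
SEM = 9.00000 · √(1 − 0.72611) = 9.00000 · √0.27389 ≈ 9.00000 · 0.52334 ≈ 4.71007
1.96 · SEM ≈ 9.23173
Lower limit = 29 − 9.23173 ≈ 19.76827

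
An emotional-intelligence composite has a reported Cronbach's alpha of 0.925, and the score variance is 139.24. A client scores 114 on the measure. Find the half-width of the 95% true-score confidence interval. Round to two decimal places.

6.33

σ = 139.24^(1/2) = 11.800
SEM = 11.800*√(1 − 0.925) ≃ 3.232
1.96 * SEM ≃ 6.334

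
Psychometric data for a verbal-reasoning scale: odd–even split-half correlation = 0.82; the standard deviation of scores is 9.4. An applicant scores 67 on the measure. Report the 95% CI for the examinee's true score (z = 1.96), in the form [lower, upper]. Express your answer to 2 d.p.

Full-length reliability (Spearman-Brown) = 2(0.82)/(1+0.82) ≈ 0.9011
The standard error of measurement is 9.4000·√(1 − 0.9011) ≈ 9.4000·0.3145 ≈ 2.9562.
1.96 · SEM ≈ 5.7941
CI = 67 ± 5.7941 → [61.2059, 72.7941]

[61.21, 72.79]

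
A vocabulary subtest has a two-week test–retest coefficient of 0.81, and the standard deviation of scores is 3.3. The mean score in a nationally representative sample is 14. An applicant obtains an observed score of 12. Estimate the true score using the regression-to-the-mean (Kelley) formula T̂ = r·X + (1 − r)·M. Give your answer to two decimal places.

12.38

Estimated true score = 0.810·12 + (1 − 0.810)·14 ≈ 12.380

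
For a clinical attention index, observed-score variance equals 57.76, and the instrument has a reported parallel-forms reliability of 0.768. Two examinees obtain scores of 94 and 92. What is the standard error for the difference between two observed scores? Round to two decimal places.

σ = 57.76^(1/2) = 7.60000
SEM = 7.60000×√(1 − 0.76800) ≈ 3.66064
SE_diff = √2 × SEM ≈ 5.17693

5.18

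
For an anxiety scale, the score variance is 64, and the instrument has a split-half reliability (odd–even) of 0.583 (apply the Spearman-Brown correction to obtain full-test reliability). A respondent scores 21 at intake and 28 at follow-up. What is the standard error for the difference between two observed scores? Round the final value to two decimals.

SD = √64 = 8.0000
r_full = 2·0.583 / (1 + 0.583) ≈ 0.7366
SEM = 8.0000·√(1 − 0.7366) ≈ 4.1060
SE_diff = √2 · SEM ≈ 5.8067

5.81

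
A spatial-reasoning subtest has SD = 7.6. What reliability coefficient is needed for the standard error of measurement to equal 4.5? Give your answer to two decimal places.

0.65

r = 1 − (SEM / SD)² = 1 − (4.500 / 7.6)² ≈ 1 − 0.351 ≈ 0.649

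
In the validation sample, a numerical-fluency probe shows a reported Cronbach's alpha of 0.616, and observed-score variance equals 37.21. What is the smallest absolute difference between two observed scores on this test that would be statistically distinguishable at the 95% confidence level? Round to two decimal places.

SD = √37.21 = 6.1000
SEM = 6.1000 · √(1 − 0.6160) = 6.1000 · √0.3840 ≈ 6.1000 · 0.6197 ≈ 3.7800
SE_diff = √2 · SEM ≈ 5.3458
Smallest detectable difference = 1.96·5.3458 ≈ 10.4777

10.48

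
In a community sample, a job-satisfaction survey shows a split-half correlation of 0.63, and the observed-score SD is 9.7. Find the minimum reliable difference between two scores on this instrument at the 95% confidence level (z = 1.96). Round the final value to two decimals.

12.81

r_full = 2·0.63 / (1 + 0.63) ≈ 0.7730
SEM = 9.7000·√(1 − 0.7730) ≈ 4.6215
SE_diff = SEM · √2 ≈ 4.6215 · 1.4142 ≈ 6.5357
Smallest detectable difference = 1.96·6.5357 ≈ 12.8100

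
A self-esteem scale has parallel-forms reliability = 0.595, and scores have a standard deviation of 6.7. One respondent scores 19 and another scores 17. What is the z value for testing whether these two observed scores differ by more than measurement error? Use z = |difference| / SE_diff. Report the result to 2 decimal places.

0.33

SEM = 6.700 × √(1 − 0.595) = 6.700 × √0.405 ≃ 6.700 × 0.636 ≃ 4.264
Standard error of the difference = 4.264·√2 ≃ 6.030
z = 2 / 6.030 ≃ 0.332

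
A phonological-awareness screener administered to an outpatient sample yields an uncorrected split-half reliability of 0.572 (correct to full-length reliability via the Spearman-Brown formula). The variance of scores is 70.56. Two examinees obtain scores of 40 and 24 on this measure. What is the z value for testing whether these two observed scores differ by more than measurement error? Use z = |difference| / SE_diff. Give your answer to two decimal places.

2.58

SD = √70.56 ≃ 8.40000
r_full = 2·0.572 / (1 + 0.572) ≃ 0.72774
The standard error of measurement is 8.40000×√(1 − 0.72774) ≃ 8.40000×0.52179 ≃ 4.38303.
SE_diff = SEM × √2 ≃ 4.38303 × 1.41421 ≃ 6.19855
z = 16 / 6.19855 ≃ 2.58125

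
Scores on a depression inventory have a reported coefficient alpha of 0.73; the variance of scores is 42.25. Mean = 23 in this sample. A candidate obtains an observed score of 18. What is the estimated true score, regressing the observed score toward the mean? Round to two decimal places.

T̂ = 0.7300(18) + 0.2700(23) ≈ 19.3500

19.35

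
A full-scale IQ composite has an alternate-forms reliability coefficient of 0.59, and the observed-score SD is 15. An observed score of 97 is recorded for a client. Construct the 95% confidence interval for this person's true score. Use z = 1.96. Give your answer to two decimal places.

[78.17, 115.83]

SEM = 15.0000 * √(1 − 0.5900) = 15.0000 * √0.4100 ≈ 15.0000 * 0.6403 ≈ 9.6047
Half-width = 1.96*9.6047 ≈ 18.8252
CI = 97 ± 18.8252 → [78.1748, 115.8252]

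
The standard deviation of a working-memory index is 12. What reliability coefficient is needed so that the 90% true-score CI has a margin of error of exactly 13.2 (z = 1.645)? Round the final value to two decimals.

Required SEM = 13.2 / 1.645 ≈ 8.0243
r = 1 − (SEM / SD)² = 1 − (8.0243 / 12)² ≈ 1 − 0.4472 ≈ 0.5528

0.55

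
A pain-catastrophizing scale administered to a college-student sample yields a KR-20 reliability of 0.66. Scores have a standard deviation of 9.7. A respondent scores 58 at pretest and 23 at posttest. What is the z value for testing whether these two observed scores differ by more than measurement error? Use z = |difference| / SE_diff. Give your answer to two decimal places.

4.38

SEM = 9.70000×√(1 − 0.66000) ≈ 5.65602
SE_diff = √2 × SEM ≈ 7.99882
z = 35 / 7.99882 ≈ 4.37564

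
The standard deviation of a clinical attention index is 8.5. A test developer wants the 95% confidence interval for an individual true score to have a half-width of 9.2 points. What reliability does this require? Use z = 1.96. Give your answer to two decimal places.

0.70

Required SEM = 9.2 / 1.96 ≈ 4.694
Required reliability = 1 − (SEM/SD)² = 1 − 0.305 ≈ 0.695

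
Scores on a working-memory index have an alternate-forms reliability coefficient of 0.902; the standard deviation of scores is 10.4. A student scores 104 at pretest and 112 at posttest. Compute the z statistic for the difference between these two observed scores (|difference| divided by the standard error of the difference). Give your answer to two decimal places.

SEM = 10.40000·√(1 − 0.90200) ≈ 3.25571
SE_diff = SEM · √2 ≈ 3.25571 · 1.41421 ≈ 4.60428
z = 8 / 4.60428 ≈ 1.73752

1.74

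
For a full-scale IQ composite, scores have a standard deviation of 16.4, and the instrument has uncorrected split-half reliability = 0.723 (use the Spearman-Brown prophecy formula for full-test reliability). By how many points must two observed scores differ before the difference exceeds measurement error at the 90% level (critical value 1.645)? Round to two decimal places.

Full-length reliability (Spearman-Brown) = 2(0.723)/(1+0.723) ≈ 0.83923
The standard error of measurement is 16.40000·√(1 − 0.83923) ≈ 16.40000·0.40096 ≈ 6.57569.
Standard error of the difference = 6.57569·√2 ≈ 9.29942
Smallest detectable difference = 1.645·9.29942 ≈ 15.29755

15.30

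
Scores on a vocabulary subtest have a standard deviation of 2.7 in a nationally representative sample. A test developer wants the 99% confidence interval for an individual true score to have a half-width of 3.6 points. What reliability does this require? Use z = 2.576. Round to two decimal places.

SEM needed = half-width / z = 3.6/2.576 ≈ 1.3975
r = 1 − (SEM / SD)² = 1 − (1.3975 / 2.7)² ≈ 1 − 0.2679 ≈ 0.7321

0.73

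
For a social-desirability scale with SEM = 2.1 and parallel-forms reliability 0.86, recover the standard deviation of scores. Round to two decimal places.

SD = 2.1 / √(1 − 0.86) ≈ 5.61249

5.61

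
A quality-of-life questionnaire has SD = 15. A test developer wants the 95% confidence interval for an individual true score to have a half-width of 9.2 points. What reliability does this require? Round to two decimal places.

Required SEM = 9.2 / 1.96 ≈ 4.69388
r = 1 − (4.69388/15)² ≈ 1 − 0.09792 ≈ 0.90208

0.90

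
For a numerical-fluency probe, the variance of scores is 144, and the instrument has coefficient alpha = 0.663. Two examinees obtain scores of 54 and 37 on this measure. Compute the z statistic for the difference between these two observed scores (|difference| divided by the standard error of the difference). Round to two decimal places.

σ = 144^(1/2) = 12.0000
SEM = 12.0000 × √(1 − 0.6630) = 12.0000 × √0.3370 ≈ 12.0000 × 0.5805 ≈ 6.9662
Standard error of the difference = 6.9662·√2 ≈ 9.8517
z = 17 / 9.8517 ≈ 1.7256

1.73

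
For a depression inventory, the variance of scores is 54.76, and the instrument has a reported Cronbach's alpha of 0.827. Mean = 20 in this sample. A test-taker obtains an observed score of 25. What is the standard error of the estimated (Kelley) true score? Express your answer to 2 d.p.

2.80

SD = √54.76 = 7.400
SE_est = 7.400·√[r(1 − r)] ≈ 2.799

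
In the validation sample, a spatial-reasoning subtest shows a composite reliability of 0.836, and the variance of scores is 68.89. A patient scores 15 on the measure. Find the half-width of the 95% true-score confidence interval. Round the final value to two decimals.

6.59

SD = √68.89 ≈ 8.300
SEM = 8.300 · √(1 − 0.836) = 8.300 · √0.164 ≈ 8.300 · 0.405 ≈ 3.361
Margin = 1.96 · 3.361 ≈ 6.588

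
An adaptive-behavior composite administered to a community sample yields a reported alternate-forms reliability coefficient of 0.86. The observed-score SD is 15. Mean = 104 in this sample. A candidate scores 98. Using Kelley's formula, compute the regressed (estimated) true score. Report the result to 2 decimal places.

Estimated true score = 0.860×98 + (1 − 0.860)×104 ≈ 98.840

98.84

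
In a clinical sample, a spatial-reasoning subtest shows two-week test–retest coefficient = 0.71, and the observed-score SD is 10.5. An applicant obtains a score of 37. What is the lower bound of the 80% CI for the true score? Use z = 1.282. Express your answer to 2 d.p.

The standard error of measurement is 10.50000×√(1 − 0.71000) ≈ 10.50000×0.53852 ≈ 5.65442.
Half-width = 1.282×5.65442 ≈ 7.24897
Lower bound: 37 − 7.24897 = 29.75103

29.75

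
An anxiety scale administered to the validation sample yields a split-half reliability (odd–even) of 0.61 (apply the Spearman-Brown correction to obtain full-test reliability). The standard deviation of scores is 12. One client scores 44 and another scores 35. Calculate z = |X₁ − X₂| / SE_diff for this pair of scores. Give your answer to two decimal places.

Spearman-Brown: r = 2(0.61) / (1 + 0.61) = 1.220 / 1.610 ≈ 0.758
SEM = 12.000·√(1 − 0.758) ≈ 5.906
Standard error of the difference = 5.906·√2 ≈ 8.352
z = 9 / 8.352 ≈ 1.078

1.08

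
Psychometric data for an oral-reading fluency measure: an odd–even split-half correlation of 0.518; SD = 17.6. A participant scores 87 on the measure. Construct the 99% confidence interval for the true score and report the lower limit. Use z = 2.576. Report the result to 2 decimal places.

r_full = 2·0.518 / (1 + 0.518) ≈ 0.682
SEM = 17.600 · √(1 − 0.682) = 17.600 · √0.318 ≈ 17.600 · 0.563 ≈ 9.917
Half-width = 2.576·9.917 ≈ 25.547
Lower bound: 87 − 25.547 = 61.453

61.45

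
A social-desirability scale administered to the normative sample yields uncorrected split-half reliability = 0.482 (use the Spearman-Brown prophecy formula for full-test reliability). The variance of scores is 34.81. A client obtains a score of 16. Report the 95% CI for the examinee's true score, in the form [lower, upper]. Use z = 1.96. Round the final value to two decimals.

[9.16, 22.84]

σ = 34.81^(1/2) = 5.900
Full-length reliability (Spearman-Brown) = 2(0.482)/(1+0.482) ≈ 0.650
SEM = 5.900 · √(1 − 0.650) = 5.900 · √0.350 ≈ 5.900 · 0.591 ≈ 3.488
Half-width = 1.96·3.488 ≈ 6.837
95% CI: 16 ± 6.837 = [9.163, 22.837]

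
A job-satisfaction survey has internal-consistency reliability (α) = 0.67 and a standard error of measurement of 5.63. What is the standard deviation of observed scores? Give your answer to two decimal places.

9.80

SD = 5.63 / √(1 − 0.67) ≈ 9.8006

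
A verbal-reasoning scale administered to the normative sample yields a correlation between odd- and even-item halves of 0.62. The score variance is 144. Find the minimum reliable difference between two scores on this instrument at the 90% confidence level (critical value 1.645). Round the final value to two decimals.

13.52

SD = √144 = 12.0000
Full-length reliability (Spearman-Brown) = 2(0.62)/(1+0.62) ≈ 0.7654
SEM = 12.0000 * √(1 − 0.7654) = 12.0000 * √0.2346 ≈ 12.0000 * 0.4843 ≈ 5.8119
SE_diff = √2 * SEM ≈ 8.2192
Smallest detectable difference = 1.645*8.2192 ≈ 13.5206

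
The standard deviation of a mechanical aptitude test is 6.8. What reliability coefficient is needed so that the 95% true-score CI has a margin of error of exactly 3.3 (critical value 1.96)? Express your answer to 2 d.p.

Required SEM = 3.3 / 1.96 ≃ 1.684
r = 1 − (1.684/6.8)² ≃ 1 − 0.061 ≃ 0.939

0.94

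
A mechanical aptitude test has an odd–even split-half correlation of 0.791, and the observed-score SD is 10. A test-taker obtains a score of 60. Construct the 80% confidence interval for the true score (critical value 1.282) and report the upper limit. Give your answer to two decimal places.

64.38

r_full = 2·0.791 / (1 + 0.791) ≈ 0.8833
The standard error of measurement is 10.0000*√(1 − 0.8833) ≈ 10.0000*0.3416 ≈ 3.4161.
Half-width = 1.282*3.4161 ≈ 4.3794
Upper bound: 60 + 4.3794 = 64.3794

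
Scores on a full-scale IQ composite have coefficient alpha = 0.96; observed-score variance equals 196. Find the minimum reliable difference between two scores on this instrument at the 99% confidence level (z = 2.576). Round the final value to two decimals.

10.20

SD = √196 ≈ 14.00000
SEM = 14.00000 · √(1 − 0.96000) = 14.00000 · √0.04000 ≈ 14.00000 · 0.20000 ≈ 2.80000
SE_diff = SEM · √2 ≈ 2.80000 · 1.41421 ≈ 3.95980
Smallest detectable difference = 2.576·3.95980 ≈ 10.20044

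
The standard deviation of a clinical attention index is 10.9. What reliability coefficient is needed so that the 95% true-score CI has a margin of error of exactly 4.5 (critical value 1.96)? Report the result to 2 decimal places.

Required SEM = 4.5 / 1.96 ≈ 2.29592
Required reliability = 1 − (SEM/SD)² = 1 − 0.04437 ≈ 0.95563

0.96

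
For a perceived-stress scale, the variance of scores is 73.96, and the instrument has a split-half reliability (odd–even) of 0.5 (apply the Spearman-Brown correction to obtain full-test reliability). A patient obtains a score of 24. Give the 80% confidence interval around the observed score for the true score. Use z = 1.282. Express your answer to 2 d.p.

SD = √73.96 = 8.60000
r_full = 2·0.5 / (1 + 0.5) ≈ 0.66667
SEM = 8.60000 · √(1 − 0.66667) = 8.60000 · √0.33333 ≈ 8.60000 · 0.57735 ≈ 4.96521
Half-width = 1.282·4.96521 ≈ 6.36540
Interval: (17.63460, 30.36540)

[17.63, 30.37]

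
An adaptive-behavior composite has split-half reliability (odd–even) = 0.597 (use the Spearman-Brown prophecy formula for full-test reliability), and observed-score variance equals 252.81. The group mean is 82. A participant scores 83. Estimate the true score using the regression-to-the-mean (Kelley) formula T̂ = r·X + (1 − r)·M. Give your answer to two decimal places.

82.75

Full-length reliability (Spearman-Brown) = 2(0.597)/(1+0.597) ≈ 0.7477
T̂ = 0.7477(83) + 0.2523(82) ≈ 82.7477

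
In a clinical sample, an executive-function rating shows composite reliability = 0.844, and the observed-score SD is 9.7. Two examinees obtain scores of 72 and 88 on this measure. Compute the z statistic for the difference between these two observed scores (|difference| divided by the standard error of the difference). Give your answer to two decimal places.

SEM = 9.700×√(1 − 0.844) ≈ 3.831
Standard error of the difference = 3.831·√2 ≈ 5.418
z = |72 − 88| / 5.418 = 16 / 5.418 ≈ 2.953

2.95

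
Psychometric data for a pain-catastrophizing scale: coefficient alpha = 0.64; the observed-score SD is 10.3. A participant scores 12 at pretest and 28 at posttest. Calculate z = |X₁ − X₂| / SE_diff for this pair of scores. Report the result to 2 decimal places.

1.83

SEM = 10.30000 × √(1 − 0.64000) = 10.30000 × √0.36000 ≈ 10.30000 × 0.60000 ≈ 6.18000
SE_diff = √2 × SEM ≈ 8.73984
z = 16 / 8.73984 ≈ 1.83070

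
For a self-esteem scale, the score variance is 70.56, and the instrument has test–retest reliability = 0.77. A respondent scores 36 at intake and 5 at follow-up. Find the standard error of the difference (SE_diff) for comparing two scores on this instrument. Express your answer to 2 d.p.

σ = 70.56^(1/2) = 8.400
The standard error of measurement is 8.400×√(1 − 0.770) ≃ 8.400×0.480 ≃ 4.028.
Standard error of the difference = 4.028·√2 ≃ 5.697

5.70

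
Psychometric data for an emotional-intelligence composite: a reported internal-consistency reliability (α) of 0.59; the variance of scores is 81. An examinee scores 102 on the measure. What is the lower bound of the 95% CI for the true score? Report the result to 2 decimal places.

SD = √81 = 9.0000
SEM = 9.0000×√(1 − 0.5900) ≈ 5.7628
1.96 × SEM ≈ 11.2951
Lower bound: 102 − 11.2951 = 90.7049

90.70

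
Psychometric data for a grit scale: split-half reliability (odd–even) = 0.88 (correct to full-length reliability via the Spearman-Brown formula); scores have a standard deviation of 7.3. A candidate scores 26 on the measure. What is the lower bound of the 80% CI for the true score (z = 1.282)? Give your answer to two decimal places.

23.64

Spearman-Brown: r = 2(0.88) / (1 + 0.88) = 1.760 / 1.880 ≈ 0.936
The standard error of measurement is 7.300×√(1 − 0.936) ≈ 7.300×0.253 ≈ 1.844.
1.282 × SEM ≈ 2.364
Lower limit = 26 − 2.364 ≈ 23.636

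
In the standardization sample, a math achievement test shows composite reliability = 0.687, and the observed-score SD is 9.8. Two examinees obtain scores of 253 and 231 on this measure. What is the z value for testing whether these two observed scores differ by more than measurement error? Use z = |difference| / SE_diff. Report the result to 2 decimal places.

SEM = 9.800 × √(1 − 0.687) = 9.800 × √0.313 ≈ 9.800 × 0.559 ≈ 5.483
SE_diff = SEM × √2 ≈ 5.483 × 1.414 ≈ 7.754
z = |253 − 231| / 7.754 = 22 / 7.754 ≈ 2.837

2.84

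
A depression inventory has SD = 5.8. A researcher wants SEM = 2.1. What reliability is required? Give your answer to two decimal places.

r = 1 − (2.100/5.8)² ≈ 1 − 0.131 ≈ 0.869

0.87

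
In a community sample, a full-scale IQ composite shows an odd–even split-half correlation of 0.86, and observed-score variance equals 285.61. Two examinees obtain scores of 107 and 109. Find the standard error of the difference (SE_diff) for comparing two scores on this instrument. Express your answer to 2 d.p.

6.56

SD = √285.61 ≃ 16.9000
r_full = 2·0.86 / (1 + 0.86) ≃ 0.9247
SEM = 16.9000×√(1 − 0.9247) ≃ 4.6365
SE_diff = √2 × SEM ≃ 6.5571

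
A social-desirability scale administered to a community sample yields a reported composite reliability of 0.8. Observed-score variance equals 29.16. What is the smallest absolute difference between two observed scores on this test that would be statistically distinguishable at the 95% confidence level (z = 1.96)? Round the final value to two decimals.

6.69

SD = √29.16 ≈ 5.40000
SEM = 5.40000 × √(1 − 0.80000) = 5.40000 × √0.20000 ≈ 5.40000 × 0.44721 ≈ 2.41495
Standard error of the difference = 2.41495·√2 ≈ 3.41526
Minimum reliable difference = 1.96 × SE_diff ≈ 1.96 × 3.41526 ≈ 6.69391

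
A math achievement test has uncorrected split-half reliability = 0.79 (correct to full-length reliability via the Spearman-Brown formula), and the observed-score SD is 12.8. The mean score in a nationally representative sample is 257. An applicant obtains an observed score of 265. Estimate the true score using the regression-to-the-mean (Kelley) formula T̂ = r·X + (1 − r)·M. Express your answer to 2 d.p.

r_full = 2·0.79 / (1 + 0.79) ≈ 0.883
Estimated true score = 0.883*265 + (1 − 0.883)*257 ≈ 264.061

264.06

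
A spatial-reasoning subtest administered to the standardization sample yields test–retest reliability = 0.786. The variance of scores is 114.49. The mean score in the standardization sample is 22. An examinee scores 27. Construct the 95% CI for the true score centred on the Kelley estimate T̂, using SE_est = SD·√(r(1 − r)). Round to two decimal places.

SD = √114.49 = 10.700
Estimated true score = 0.786×27 + (1 − 0.786)×22 ≈ 25.930
SE_est = SD × √(r(1 − r)) = 10.700 × √0.168 ≈ 10.700 × 0.410 ≈ 4.388
CI = 25.930 ± 1.96 × 4.388 → [17.329, 34.531]

[17.33, 34.53]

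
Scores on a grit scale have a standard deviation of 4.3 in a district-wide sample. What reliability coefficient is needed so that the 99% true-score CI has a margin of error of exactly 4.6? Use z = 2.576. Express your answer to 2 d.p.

0.83

Required SEM = 4.6 / 2.576 ≈ 1.7857
Required reliability = 1 − (SEM/SD)² = 1 − 0.1725 ≈ 0.8275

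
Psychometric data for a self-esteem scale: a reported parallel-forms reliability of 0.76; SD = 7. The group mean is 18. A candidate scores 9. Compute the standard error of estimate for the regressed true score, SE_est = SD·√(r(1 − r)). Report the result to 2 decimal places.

2.99

SE_est = SD · √(r(1 − r)) = 7.0000 · √0.1824 ≈ 7.0000 · 0.4271 ≈ 2.9896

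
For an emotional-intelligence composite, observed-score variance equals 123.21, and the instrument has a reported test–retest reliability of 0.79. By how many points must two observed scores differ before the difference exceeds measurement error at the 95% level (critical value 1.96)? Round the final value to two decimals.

14.10

SD = √123.21 ≈ 11.100
SEM = 11.100·√(1 − 0.790) ≈ 5.087
Standard error of the difference = 5.087·√2 ≈ 7.194
Smallest detectable difference = 1.96·7.194 ≈ 14.099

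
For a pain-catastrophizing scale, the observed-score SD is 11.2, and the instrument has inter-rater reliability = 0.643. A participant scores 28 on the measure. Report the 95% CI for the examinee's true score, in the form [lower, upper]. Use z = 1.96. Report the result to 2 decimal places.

SEM = 11.2000*√(1 − 0.6430) ≈ 6.6919
Margin = 1.96 * 6.6919 ≈ 13.1162
Interval: (14.8838, 41.1162)

[14.88, 41.12]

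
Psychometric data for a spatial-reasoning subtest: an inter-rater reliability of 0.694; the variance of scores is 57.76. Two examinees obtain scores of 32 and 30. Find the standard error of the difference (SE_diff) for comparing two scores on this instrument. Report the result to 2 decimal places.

SD = √57.76 ≃ 7.60000
The standard error of measurement is 7.60000*√(1 − 0.69400) ≃ 7.60000*0.55317 ≃ 4.20411.
SE_diff = SEM * √2 ≃ 4.20411 * 1.41421 ≃ 5.94551

5.95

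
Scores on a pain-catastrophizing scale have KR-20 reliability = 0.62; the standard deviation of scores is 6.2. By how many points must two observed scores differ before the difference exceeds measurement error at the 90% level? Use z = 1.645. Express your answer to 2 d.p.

8.89

The standard error of measurement is 6.20000·√(1 − 0.62000) ≈ 6.20000·0.61644 ≈ 3.82194.
Standard error of the difference = 3.82194·√2 ≈ 5.40503
Minimum reliable difference = 1.645 · SE_diff ≈ 1.645 · 5.40503 ≈ 8.89128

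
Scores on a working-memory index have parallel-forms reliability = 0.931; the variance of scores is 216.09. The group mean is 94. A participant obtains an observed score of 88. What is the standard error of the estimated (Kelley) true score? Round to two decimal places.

SD = √216.09 ≈ 14.7000
SE_est = SD · √(r(1 − r)) = 14.7000 · √0.0642 ≈ 14.7000 · 0.2535 ≈ 3.7258

3.73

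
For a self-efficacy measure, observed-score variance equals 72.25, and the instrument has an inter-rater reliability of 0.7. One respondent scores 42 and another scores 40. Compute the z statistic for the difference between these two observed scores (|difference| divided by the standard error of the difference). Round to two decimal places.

σ = 72.25^(1/2) = 8.500
SEM = 8.500 * √(1 − 0.700) = 8.500 * √0.300 ≈ 8.500 * 0.548 ≈ 4.656
SE_diff = √2 * SEM ≈ 6.584
z = |42 − 40| / 6.584 = 2 / 6.584 ≈ 0.304

0.30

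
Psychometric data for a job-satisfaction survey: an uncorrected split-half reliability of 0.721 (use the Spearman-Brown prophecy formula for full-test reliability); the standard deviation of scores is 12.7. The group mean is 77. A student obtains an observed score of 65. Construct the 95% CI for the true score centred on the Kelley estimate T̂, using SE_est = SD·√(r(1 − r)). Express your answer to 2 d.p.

[57.77, 76.12]

Full-length reliability (Spearman-Brown) = 2(0.721)/(1+0.721) ≈ 0.838
Estimated true score = 0.838×65 + (1 − 0.838)×77 ≈ 66.945
SE_est = 12.700×√(0.838×0.162) ≈ 4.681
CI = 66.945 ± 1.96 × 4.681 → [57.771, 76.119]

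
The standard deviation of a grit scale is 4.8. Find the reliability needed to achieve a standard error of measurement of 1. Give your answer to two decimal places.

0.96

r = 1 − (SEM / SD)² = 1 − (1.0000 / 4.8)² ≈ 1 − 0.0434 ≈ 0.9566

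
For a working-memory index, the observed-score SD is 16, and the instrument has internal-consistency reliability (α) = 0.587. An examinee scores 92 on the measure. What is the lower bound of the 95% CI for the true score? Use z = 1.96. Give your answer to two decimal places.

SEM = 16.000 × √(1 − 0.587) = 16.000 × √0.413 ≈ 16.000 × 0.643 ≈ 10.282
1.96 × SEM ≈ 20.154
Lower limit = 92 − 20.154 ≈ 71.846

71.85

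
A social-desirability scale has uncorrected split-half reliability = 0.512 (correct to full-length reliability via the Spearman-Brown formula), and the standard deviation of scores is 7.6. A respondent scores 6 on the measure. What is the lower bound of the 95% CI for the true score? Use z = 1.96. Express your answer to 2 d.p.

-2.46

Spearman-Brown: r = 2(0.512) / (1 + 0.512) = 1.02400 / 1.51200 ≈ 0.67725
SEM = 7.60000 * √(1 − 0.67725) = 7.60000 * √0.32275 ≈ 7.60000 * 0.56811 ≈ 4.31765
Margin = 1.96 * 4.31765 ≈ 8.46260
Lower limit = 6 − 8.46260 ≈ -2.46260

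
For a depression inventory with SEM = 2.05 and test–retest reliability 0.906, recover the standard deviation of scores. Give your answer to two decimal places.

6.69

σ = SEM·(1 − r)^(−1/2) ≃ 2.05×3.2616 ≃ 6.6864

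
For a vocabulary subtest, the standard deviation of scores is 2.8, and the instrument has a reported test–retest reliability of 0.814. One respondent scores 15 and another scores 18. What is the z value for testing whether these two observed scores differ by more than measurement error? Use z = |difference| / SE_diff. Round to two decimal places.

1.76

SEM = 2.800*√(1 − 0.814) ≈ 1.208
Standard error of the difference = 1.208·√2 ≈ 1.708
z = |15 − 18| / 1.708 = 3 / 1.708 ≈ 1.757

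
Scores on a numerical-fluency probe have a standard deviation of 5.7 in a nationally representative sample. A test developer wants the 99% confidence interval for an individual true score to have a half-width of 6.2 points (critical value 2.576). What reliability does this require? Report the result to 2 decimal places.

0.82

SEM needed = half-width / z = 6.2/2.576 ≈ 2.407
Required reliability = 1 − (SEM/SD)² = 1 − 0.178 ≈ 0.822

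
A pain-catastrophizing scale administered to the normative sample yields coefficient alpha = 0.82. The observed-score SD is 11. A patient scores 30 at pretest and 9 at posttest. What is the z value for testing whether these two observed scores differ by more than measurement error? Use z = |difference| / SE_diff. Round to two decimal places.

3.18

SEM = 11.0000*√(1 − 0.8200) ≈ 4.6669
Standard error of the difference = 4.6669·√2 ≈ 6.6000
z = |30 − 9| / 6.6000 = 21 / 6.6000 ≈ 3.1818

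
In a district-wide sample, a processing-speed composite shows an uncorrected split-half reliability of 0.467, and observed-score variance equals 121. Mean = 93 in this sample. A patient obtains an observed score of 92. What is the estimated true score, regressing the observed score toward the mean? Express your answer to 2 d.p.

92.36

Spearman-Brown: r = 2(0.467) / (1 + 0.467) = 0.934 / 1.467 ≈ 0.637
T̂ = 0.637(92) + 0.363(93) ≈ 92.363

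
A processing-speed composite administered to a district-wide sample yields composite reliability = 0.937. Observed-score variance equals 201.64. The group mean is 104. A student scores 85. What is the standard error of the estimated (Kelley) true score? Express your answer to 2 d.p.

σ = 201.64^(1/2) = 14.2000
SE_est = SD * √(r(1 − r)) = 14.2000 * √0.0590 ≈ 14.2000 * 0.2430 ≈ 3.4501

3.45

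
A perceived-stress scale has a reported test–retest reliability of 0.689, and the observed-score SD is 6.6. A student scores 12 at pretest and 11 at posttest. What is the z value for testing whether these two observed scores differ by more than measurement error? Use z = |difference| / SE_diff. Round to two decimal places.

SEM = 6.6000 * √(1 − 0.6890) = 6.6000 * √0.3110 ≈ 6.6000 * 0.5577 ≈ 3.6806
SE_diff = √2 * SEM ≈ 5.2052
z = |12 − 11| / 5.2052 = 1 / 5.2052 ≈ 0.1921

0.19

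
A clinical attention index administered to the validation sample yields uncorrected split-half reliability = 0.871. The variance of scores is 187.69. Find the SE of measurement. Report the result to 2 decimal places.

SD = √187.69 = 13.7000
r_full = 2·0.871 / (1 + 0.871) ≈ 0.9311
SEM = 13.7000 · √(1 − 0.9311) = 13.7000 · √0.0689 ≈ 13.7000 · 0.2626 ≈ 3.5973

3.60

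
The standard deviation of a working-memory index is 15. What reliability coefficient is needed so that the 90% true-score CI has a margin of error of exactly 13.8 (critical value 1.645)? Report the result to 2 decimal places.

Required SEM = 13.8 / 1.645 ≈ 8.389
r = 1 − (SEM / SD)² = 1 − (8.389 / 15)² ≈ 1 − 0.313 ≈ 0.687

0.69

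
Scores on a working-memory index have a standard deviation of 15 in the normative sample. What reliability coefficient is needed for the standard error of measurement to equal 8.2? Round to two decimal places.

r = 1 − (SEM / SD)² = 1 − (8.200 / 15)² ≈ 1 − 0.299 ≈ 0.701

0.70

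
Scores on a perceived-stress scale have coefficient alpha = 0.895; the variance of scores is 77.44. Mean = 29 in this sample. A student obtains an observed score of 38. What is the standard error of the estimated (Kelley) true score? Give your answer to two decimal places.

2.70

σ = 77.44^(1/2) = 8.8000
SE_est = SD × √(r(1 − r)) = 8.8000 × √0.0940 ≈ 8.8000 × 0.3066 ≈ 2.6977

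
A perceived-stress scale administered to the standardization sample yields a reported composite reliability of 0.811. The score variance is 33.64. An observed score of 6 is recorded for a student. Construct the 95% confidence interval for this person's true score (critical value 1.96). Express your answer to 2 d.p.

SD = √33.64 ≃ 5.800
The standard error of measurement is 5.800×√(1 − 0.811) ≃ 5.800×0.435 ≃ 2.521.
Margin = 1.96 × 2.521 ≃ 4.942
CI = 6 ± 4.942 → [1.058, 10.942]

[1.06, 10.94]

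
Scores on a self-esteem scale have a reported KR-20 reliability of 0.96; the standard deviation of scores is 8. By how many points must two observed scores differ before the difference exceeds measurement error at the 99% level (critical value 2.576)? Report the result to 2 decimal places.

5.83

SEM = 8.000*√(1 − 0.960) ≈ 1.600
SE_diff = √2 * SEM ≈ 2.263
Smallest detectable difference = 2.576*2.263 ≈ 5.829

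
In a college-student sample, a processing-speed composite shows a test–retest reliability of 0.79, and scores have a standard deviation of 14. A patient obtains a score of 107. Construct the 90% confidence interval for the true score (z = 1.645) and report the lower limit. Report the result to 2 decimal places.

96.45

SEM = 14.00000 · √(1 − 0.79000) = 14.00000 · √0.21000 ≈ 14.00000 · 0.45826 ≈ 6.41561
1.645 · SEM ≈ 10.55367
Lower bound: 107 − 10.55367 = 96.44633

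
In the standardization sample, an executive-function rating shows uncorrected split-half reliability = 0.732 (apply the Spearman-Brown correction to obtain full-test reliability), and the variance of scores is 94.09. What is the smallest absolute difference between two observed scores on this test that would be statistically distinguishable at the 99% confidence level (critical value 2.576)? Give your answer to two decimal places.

13.90

σ = 94.09^(1/2) = 9.70000
Full-length reliability (Spearman-Brown) = 2(0.732)/(1+0.732) ≈ 0.84527
SEM = 9.70000×√(1 − 0.84527) ≈ 3.81562
SE_diff = SEM × √2 ≈ 3.81562 × 1.41421 ≈ 5.39610
Minimum reliable difference = 2.576 × SE_diff ≈ 2.576 × 5.39610 ≈ 13.90036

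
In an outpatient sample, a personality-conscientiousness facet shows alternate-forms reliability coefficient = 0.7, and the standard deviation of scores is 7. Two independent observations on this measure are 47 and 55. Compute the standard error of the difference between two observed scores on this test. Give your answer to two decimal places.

The standard error of measurement is 7.0000×√(1 − 0.7000) ≈ 7.0000×0.5477 ≈ 3.8341.
Standard error of the difference = 3.8341·√2 ≈ 5.4222

5.42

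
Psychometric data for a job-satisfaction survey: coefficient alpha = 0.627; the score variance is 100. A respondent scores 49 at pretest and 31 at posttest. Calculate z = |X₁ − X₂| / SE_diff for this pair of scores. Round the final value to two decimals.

2.08

SD = √100 ≈ 10.000
SEM = 10.000*√(1 − 0.627) ≈ 6.107
Standard error of the difference = 6.107·√2 ≈ 8.637
z = |49 − 31| / 8.637 = 18 / 8.637 ≈ 2.084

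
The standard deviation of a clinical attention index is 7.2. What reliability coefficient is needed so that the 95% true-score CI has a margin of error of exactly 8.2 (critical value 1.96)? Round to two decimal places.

0.66

Required SEM = 8.2 / 1.96 ≈ 4.184
r = 1 − (SEM / SD)² = 1 − (4.184 / 7.2)² ≈ 1 − 0.338 ≈ 0.662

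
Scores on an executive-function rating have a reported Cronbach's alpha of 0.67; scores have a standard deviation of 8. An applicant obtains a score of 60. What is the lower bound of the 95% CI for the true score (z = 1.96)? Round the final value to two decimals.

SEM = 8.00000 × √(1 − 0.67000) = 8.00000 × √0.33000 ≈ 8.00000 × 0.57446 ≈ 4.59565
1.96 × SEM ≈ 9.00747
Lower bound: 60 − 9.00747 = 50.99253

50.99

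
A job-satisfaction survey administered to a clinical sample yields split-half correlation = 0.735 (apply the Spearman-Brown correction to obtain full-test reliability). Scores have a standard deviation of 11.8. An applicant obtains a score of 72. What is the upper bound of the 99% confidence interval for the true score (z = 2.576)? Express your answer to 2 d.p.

83.88

r_full = 2·0.735 / (1 + 0.735) ≈ 0.84726
SEM = 11.80000 · √(1 − 0.84726) = 11.80000 · √0.15274 ≈ 11.80000 · 0.39082 ≈ 4.61164
Margin = 2.576 · 4.61164 ≈ 11.87958
Upper bound: 72 + 11.87958 = 83.87958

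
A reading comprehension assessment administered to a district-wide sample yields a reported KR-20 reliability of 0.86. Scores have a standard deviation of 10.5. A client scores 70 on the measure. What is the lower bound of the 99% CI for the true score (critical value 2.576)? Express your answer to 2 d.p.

59.88

The standard error of measurement is 10.50000·√(1 − 0.86000) ≃ 10.50000·0.37417 ≃ 3.92874.
2.576 · SEM ≃ 10.12043
Lower limit = 70 − 10.12043 ≃ 59.87957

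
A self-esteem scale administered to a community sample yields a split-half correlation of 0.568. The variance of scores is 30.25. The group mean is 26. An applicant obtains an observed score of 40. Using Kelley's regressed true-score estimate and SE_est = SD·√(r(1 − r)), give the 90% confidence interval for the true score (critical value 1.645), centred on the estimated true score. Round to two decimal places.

[32.10, 40.19]

σ = 30.25^(1/2) = 5.5000
Spearman-Brown: r = 2(0.568) / (1 + 0.568) = 1.1360 / 1.5680 ≃ 0.7245
T̂ = 0.7245(40) + 0.2755(26) ≃ 36.1429
SE_est = 5.5000·√(0.7245·0.2755) ≃ 2.4572
CI = 36.1429 ± 1.645 · 2.4572 → [32.1007, 40.1850]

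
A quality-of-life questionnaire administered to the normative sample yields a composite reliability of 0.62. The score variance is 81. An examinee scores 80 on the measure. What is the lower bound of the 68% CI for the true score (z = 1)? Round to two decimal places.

74.45

SD = √81 ≈ 9.000
SEM = 9.000 * √(1 − 0.620) = 9.000 * √0.380 ≈ 9.000 * 0.616 ≈ 5.548
1 * SEM ≈ 5.548
Lower bound: 80 − 5.548 = 74.452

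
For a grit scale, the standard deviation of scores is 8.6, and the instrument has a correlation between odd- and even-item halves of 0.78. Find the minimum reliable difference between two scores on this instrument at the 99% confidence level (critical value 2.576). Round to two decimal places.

11.01

r_full = 2·0.78 / (1 + 0.78) ≃ 0.8764
SEM = 8.6000·√(1 − 0.8764) ≃ 3.0234
SE_diff = √2 · SEM ≃ 4.2758
Smallest detectable difference = 2.576·4.2758 ≃ 11.0144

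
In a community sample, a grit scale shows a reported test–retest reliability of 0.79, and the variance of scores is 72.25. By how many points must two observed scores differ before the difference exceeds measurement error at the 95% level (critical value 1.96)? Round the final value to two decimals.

SD = √72.25 ≈ 8.50000
The standard error of measurement is 8.50000×√(1 − 0.79000) ≈ 8.50000×0.45826 ≈ 3.89519.
SE_diff = √2 × SEM ≈ 5.50863
Minimum reliable difference = 1.96 × SE_diff ≈ 1.96 × 5.50863 ≈ 10.79691

10.80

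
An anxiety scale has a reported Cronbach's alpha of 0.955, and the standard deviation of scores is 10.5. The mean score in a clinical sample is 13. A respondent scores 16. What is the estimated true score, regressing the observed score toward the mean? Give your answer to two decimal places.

15.87

Estimated true score = 0.955*16 + (1 − 0.955)*13 ≈ 15.865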